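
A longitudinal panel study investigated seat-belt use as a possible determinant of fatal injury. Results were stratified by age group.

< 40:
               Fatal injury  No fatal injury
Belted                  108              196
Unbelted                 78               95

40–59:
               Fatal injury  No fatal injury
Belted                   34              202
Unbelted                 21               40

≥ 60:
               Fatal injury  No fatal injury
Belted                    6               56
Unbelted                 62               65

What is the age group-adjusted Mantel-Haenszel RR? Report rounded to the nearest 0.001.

RR_MH = Σ(aᵢ·n₀ᵢ/nᵢ) / Σ(cᵢ·n₁ᵢ/nᵢ), with n₁ᵢ = aᵢ+bᵢ (exposed), n₀ᵢ = cᵢ+dᵢ (unexposed), nᵢ = n₁ᵢ+n₀ᵢ.
Stratum 1 (< 40): n₁ = 304, n₀ = 173, n = 477; a·n₀/n = 108·173/477 = 39.1698; c·n₁/n = 78·304/477 = 49.7107
Stratum 2 (40–59): n₁ = 236, n₀ = 61, n = 297; a·n₀/n = 34·61/297 = 6.9832; c·n₁/n = 21·236/297 = 16.6869
Stratum 3 (≥ 60): n₁ = 62, n₀ = 127, n = 189; a·n₀/n = 6·127/189 = 4.0317; c·n₁/n = 62·62/189 = 20.3386
RR_MH = (39.1698 + 6.9832 + 4.0317) / (49.7107 + 16.6869 + 20.3386) = 50.1847 / 86.7362 = 0.57859

0.579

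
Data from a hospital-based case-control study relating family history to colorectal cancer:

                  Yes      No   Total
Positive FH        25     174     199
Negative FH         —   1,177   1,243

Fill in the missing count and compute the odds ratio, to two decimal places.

The missing cell is in the unexposed row: 1243 − 1177 = 66.
So a = 25, b = 174, c = 66, d = 1177.
OR = (a·d)/(b·c) = (25 × 1177) / (174 × 66) = 29425 / 11484 = 2.56226

2.56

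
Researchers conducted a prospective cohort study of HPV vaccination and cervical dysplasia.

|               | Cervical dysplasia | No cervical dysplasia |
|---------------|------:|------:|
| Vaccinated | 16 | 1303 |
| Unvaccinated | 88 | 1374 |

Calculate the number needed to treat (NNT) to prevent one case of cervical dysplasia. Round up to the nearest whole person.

Risk in treated group = 16/1319 = 0.01213; risk in control = 88/1462 = 0.06019.
Absolute risk reduction = 0.06019 − 0.01213 = 0.04806
NNT = 1 / ARR = 1 / 0.04806 = 20.807 → round up → 21

21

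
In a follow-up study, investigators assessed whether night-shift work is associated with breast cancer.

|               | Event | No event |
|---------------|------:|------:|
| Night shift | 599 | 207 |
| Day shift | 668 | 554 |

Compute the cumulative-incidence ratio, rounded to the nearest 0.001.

1.360

Cells: a = 599, b = 207, c = 668, d = 554.
Risk in exposed = 599/806 = 0.74318; risk in unexposed = 668/1222 = 0.54664.
RR = 0.74318 / 0.54664 = 1.35952
The risk among the exposed is 1.36 times that among the unexposed.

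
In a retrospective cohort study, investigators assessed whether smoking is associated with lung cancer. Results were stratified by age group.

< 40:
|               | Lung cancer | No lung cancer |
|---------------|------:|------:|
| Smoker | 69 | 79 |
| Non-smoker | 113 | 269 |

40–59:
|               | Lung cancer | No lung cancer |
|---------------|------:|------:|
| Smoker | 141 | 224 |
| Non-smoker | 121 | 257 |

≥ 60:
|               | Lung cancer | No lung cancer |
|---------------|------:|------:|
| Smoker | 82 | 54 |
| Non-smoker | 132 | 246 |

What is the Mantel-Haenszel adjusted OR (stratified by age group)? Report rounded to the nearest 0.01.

1.83

OR_MH = Σ(aᵢdᵢ/nᵢ) / Σ(bᵢcᵢ/nᵢ), where nᵢ is the stratum total.
Stratum 1 (< 40): n = 530; a·d/n = 69·269/530 = 35.0208; b·c/n = 79·113/530 = 16.8434
Stratum 2 (40–59): n = 743; a·d/n = 141·257/743 = 48.7712; b·c/n = 224·121/743 = 36.4791
Stratum 3 (≥ 60): n = 514; a·d/n = 82·246/514 = 39.2451; b·c/n = 54·132/514 = 13.8677
OR_MH = (35.0208 + 48.7712 + 39.2451) / (16.8434 + 36.4791 + 13.8677) = 123.0371 / 67.1902 = 1.83118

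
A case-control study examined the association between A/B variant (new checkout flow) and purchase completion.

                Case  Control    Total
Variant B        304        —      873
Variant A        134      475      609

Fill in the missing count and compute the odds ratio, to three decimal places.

1.894

The missing cell is in the exposed row: 873 − 304 = 569.
So a = 304, b = 569, c = 134, d = 475.
OR = (a·d)/(b·c) = (304 × 475) / (569 × 134) = 144400 / 76246 = 1.89387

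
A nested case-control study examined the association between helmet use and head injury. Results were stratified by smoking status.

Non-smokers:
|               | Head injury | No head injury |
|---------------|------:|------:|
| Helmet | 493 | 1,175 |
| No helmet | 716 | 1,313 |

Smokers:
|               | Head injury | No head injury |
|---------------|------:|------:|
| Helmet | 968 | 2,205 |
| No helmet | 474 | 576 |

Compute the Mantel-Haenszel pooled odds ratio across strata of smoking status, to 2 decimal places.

OR_MH = Σ(aᵢdᵢ/nᵢ) / Σ(bᵢcᵢ/nᵢ), where nᵢ is the stratum total.
Stratum 1 (Non-smokers): n = 3697; a·d/n = 493·1313/3697 = 175.0903; b·c/n = 1175·716/3697 = 227.5629
Stratum 2 (Smokers): n = 4223; a·d/n = 968·576/4223 = 132.0313; b·c/n = 2205·474/4223 = 247.4947
OR_MH = (175.0903 + 132.0313) / (227.5629 + 247.4947) = 307.1216 / 475.0576 = 0.64649

0.65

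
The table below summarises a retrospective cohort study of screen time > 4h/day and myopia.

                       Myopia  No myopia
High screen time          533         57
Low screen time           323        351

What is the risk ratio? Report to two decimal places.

1.89

Cells: a = 533, b = 57, c = 323, d = 351.
Risk in exposed = 533/590 = 0.90339; risk in unexposed = 323/674 = 0.47923.
RR = 0.90339 / 0.47923 = 1.88509
The risk among the exposed is 1.89 times that among the unexposed.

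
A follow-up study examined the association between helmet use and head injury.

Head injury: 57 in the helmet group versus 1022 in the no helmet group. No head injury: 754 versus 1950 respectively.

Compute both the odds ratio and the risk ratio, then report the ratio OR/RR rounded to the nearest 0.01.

From the description: a = 57, b = 754, c = 1022, d = 1950.
OR = (57·1950)/(754·1022) = 111150/770588 = 0.14424
Risk in exposed = 57/811 = 0.07028; risk in unexposed = 1022/2972 = 0.34388; RR = 0.20439
OR/RR = 0.14424 / 0.20439 = 0.70572
The outcome is not rare, so the OR lies further from 1 than the RR.

0.71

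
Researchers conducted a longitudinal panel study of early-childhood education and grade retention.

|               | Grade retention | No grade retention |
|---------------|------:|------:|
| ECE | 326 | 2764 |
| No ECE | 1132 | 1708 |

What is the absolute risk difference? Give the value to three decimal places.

-0.293

Cells: a = 326, b = 2764, c = 1132, d = 1708.
Risk in exposed = 326/3090 = 0.105502; risk in unexposed = 1132/2840 = 0.398592.
Risk difference = 0.105502 − 0.398592 = -0.293090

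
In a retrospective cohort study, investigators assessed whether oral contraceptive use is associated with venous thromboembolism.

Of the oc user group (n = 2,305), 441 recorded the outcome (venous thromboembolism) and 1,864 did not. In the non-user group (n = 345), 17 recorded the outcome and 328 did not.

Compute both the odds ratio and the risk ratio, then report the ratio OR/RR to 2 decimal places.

From the description: a = 441, b = 1864, c = 17, d = 328.
OR = (441·328)/(1864·17) = 144648/31688 = 4.56476
Risk in exposed = 441/2305 = 0.19132; risk in unexposed = 17/345 = 0.04928; RR = 3.88274
OR/RR = 4.56476 / 3.88274 = 1.17565
The outcome is not rare, so the OR lies further from 1 than the RR.

1.18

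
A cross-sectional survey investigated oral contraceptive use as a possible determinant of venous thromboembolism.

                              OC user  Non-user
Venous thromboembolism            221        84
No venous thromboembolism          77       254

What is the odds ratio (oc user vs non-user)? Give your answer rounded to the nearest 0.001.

Reading the table with exposure as columns: a = 221 (OC user, case), b = 77 (OC user, non-case), c = 84 (Non-user, case), d = 254.
OR = (a·d)/(b·c) = (221 × 254) / (77 × 84) = 56134 / 6468 = 8.67873
The odds of venous thromboembolism are about 8.68 times as high in the oc user group.

8.679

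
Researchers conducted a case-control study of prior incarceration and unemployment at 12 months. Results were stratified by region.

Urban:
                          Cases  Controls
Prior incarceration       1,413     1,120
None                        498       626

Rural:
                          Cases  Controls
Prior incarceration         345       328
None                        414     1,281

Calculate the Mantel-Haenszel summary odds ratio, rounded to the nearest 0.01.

OR_MH = Σ(aᵢdᵢ/nᵢ) / Σ(bᵢcᵢ/nᵢ), where nᵢ is the stratum total.
Stratum 1 (Urban): n = 3657; a·d/n = 1413·626/3657 = 241.8753; b·c/n = 1120·498/3657 = 152.5185
Stratum 2 (Rural): n = 2368; a·d/n = 345·1281/2368 = 186.6322; b·c/n = 328·414/2368 = 57.3446
OR_MH = (241.8753 + 186.6322) / (152.5185 + 57.3446) = 428.5075 / 209.8631 = 2.04184

2.04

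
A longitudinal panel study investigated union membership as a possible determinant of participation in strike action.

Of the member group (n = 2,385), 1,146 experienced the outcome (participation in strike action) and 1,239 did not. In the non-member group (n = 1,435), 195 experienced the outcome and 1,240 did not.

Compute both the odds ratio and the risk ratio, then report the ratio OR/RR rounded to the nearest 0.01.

From the description: a = 1146, b = 1239, c = 195, d = 1240.
OR = (1146·1240)/(1239·195) = 1421040/241605 = 5.88167
Risk in exposed = 1146/2385 = 0.48050; risk in unexposed = 195/1435 = 0.13589; RR = 3.53601
OR/RR = 5.88167 / 3.53601 = 1.66336
The outcome is not rare, so the OR lies further from 1 than the RR.

1.66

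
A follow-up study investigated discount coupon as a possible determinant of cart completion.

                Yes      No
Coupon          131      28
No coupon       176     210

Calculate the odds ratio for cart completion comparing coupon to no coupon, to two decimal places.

Cells: a = 131, b = 28, c = 176, d = 210.
OR = (a·d)/(b·c) = (131 × 210) / (28 × 176) = 27510 / 4928 = 5.58239
The odds of cart completion are about 5.58 times as high in the coupon group.

5.58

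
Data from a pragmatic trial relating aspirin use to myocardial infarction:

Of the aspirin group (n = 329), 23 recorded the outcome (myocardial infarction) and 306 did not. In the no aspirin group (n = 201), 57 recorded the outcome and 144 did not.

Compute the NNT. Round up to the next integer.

5

Risk in treated group = 23/329 = 0.06991; risk in control = 57/201 = 0.28358.
Absolute risk reduction = 0.28358 − 0.06991 = 0.21367
NNT = 1 / ARR = 1 / 0.21367 = 4.680 → round up → 5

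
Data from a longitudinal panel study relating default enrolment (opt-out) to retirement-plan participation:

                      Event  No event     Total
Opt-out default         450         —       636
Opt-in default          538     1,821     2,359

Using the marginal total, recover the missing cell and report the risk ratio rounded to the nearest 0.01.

The missing cell is in the exposed row: 636 − 450 = 186.
So a = 450, b = 186, c = 538, d = 1821.
RR = [a/(a+b)] / [c/(c+d)] = (450/636) / (538/2359) = 0.70755/0.22806 = 3.10242

3.10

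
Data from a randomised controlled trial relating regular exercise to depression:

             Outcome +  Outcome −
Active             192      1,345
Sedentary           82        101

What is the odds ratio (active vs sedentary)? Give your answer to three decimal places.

0.176

Cells: a = 192, b = 1345, c = 82, d = 101.
OR = (a·d)/(b·c) = (192 × 101) / (1345 × 82) = 19392 / 110290 = 0.17583
Exposure is associated with lower odds of depression (OR = 0.18 < 1).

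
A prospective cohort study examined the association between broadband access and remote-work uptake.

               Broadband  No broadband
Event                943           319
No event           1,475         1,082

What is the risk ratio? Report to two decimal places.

1.71

Reading the table with exposure as columns: a = 943 (Broadband, case), b = 1475 (Broadband, non-case), c = 319 (No broadband, case), d = 1082.
Risk in exposed = 943/2418 = 0.38999; risk in unexposed = 319/1401 = 0.22769.
RR = 0.38999 / 0.22769 = 1.71278
The risk among the exposed is 1.71 times that among the unexposed.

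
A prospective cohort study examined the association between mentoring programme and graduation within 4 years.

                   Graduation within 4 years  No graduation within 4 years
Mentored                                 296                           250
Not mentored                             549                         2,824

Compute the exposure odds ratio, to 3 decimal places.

6.090

Cells: a = 296, b = 250, c = 549, d = 2824.
OR = (a·d)/(b·c) = (296 × 2824) / (250 × 549) = 835904 / 137250 = 6.09038
The odds of graduation within 4 years are about 6.09 times as high in the mentored group.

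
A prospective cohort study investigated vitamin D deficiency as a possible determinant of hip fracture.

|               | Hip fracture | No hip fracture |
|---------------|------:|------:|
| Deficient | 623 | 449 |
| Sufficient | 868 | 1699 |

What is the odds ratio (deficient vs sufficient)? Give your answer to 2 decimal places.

2.72

Cells: a = 623, b = 449, c = 868, d = 1699.
OR = (a·d)/(b·c) = (623 × 1699) / (449 × 868) = 1058477 / 389732 = 2.71591
The odds of hip fracture are about 2.72 times as high in the deficient group.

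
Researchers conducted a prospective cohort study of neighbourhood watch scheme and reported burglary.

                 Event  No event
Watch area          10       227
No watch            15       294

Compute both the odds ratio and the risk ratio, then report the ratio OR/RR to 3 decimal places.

0.993

Cells: a = 10, b = 227, c = 15, d = 294.
OR = (10·294)/(227·15) = 2940/3405 = 0.86344
Risk in exposed = 10/237 = 0.04219; risk in unexposed = 15/309 = 0.04854; RR = 0.86920
OR/RR = 0.86344 / 0.86920 = 0.99337
The outcome is rare in both groups, so OR ≈ RR (ratio near 1).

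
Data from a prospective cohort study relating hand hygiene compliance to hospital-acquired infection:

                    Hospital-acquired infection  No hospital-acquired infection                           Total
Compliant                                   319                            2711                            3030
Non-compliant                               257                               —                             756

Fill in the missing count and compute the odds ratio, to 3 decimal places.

The missing cell is in the unexposed row: 756 − 257 = 499.
So a = 319, b = 2711, c = 257, d = 499.
OR = (a·d)/(b·c) = (319 × 499) / (2711 × 257) = 159181 / 696727 = 0.22847

0.228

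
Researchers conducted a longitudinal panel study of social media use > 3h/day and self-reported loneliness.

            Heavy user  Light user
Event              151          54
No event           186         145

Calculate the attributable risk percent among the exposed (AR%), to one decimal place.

Reading the table with exposure as columns: a = 151 (Heavy user, case), b = 186 (Heavy user, non-case), c = 54 (Light user, case), d = 145.
Risk in exposed = 151/337 = 0.44807; risk in unexposed = 54/199 = 0.27136.
RR = 0.44807/0.27136 = 1.65123
AR% = (RR − 1)/RR × 100 = (1.65123 − 1)/1.65123 × 100 = 39.4389%

39.4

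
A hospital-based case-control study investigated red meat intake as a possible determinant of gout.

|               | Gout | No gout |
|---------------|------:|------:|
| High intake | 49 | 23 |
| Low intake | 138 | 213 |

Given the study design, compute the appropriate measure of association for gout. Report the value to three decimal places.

Cells: a = 49, b = 23, c = 138, d = 213.
This is a hospital-based case-control study: participants were sampled on outcome status, so risks in the source population cannot be estimated directly — relative risk is not valid here. The odds ratio is the appropriate measure.
OR = (a·d)/(b·c) = (49 × 213) / (23 × 138) = 10437 / 3174 = 3.28828

3.288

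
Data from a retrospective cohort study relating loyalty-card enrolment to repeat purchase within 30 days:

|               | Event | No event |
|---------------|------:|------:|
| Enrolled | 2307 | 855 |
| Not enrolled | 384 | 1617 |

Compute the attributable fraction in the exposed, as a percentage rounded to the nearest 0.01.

73.70

Cells: a = 2307, b = 855, c = 384, d = 1617.
Risk in exposed = 2307/3162 = 0.72960; risk in unexposed = 384/2001 = 0.19190.
RR = 0.72960/0.19190 = 3.80191
AR% = (RR − 1)/RR × 100 = (3.80191 − 1)/3.80191 × 100 = 73.6974%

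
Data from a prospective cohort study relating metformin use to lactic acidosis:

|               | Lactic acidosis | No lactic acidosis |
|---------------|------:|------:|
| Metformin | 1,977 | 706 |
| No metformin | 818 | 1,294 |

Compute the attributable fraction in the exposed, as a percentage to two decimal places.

47.44

Cells: a = 1977, b = 706, c = 818, d = 1294.
Risk in exposed = 1977/2683 = 0.73686; risk in unexposed = 818/2112 = 0.38731.
RR = 0.73686/0.38731 = 1.90251
AR% = (RR − 1)/RR × 100 = (1.90251 − 1)/1.90251 × 100 = 47.4378%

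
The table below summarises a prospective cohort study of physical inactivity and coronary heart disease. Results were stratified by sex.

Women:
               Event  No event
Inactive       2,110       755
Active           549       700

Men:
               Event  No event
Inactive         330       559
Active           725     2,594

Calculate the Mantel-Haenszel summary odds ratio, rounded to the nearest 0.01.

2.85

OR_MH = Σ(aᵢdᵢ/nᵢ) / Σ(bᵢcᵢ/nᵢ), where nᵢ is the stratum total.
Stratum 1 (Women): n = 4114; a·d/n = 2110·700/4114 = 359.0180; b·c/n = 755·549/4114 = 100.7523
Stratum 2 (Men): n = 4208; a·d/n = 330·2594/4208 = 203.4268; b·c/n = 559·725/4208 = 96.3106
OR_MH = (359.0180 + 203.4268) / (100.7523 + 96.3106) = 562.4448 / 197.0629 = 2.85414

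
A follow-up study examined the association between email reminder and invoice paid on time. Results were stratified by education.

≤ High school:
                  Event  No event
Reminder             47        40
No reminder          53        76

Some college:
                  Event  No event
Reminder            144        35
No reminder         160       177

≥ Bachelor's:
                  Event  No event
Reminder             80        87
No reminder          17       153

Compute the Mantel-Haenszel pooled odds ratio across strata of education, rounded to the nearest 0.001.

4.081

OR_MH = Σ(aᵢdᵢ/nᵢ) / Σ(bᵢcᵢ/nᵢ), where nᵢ is the stratum total.
Stratum 1 (≤ High school): n = 216; a·d/n = 47·76/216 = 16.5370; b·c/n = 40·53/216 = 9.8148
Stratum 2 (Some college): n = 516; a·d/n = 144·177/516 = 49.3953; b·c/n = 35·160/516 = 10.8527
Stratum 3 (≥ Bachelor's): n = 337; a·d/n = 80·153/337 = 36.3205; b·c/n = 87·17/337 = 4.3887
OR_MH = (16.5370 + 49.3953 + 36.3205) / (9.8148 + 10.8527 + 4.3887) = 102.2529 / 25.0563 = 4.08093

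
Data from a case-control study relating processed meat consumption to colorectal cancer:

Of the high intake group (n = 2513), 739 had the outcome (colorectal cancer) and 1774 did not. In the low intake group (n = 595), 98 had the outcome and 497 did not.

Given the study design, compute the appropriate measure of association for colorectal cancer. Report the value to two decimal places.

From the description: a = 739, b = 1774, c = 98, d = 497.
This is a case-control study: participants were sampled on outcome status, so risks in the source population cannot be estimated directly — relative risk is not valid here. The odds ratio is the appropriate measure.
OR = (a·d)/(b·c) = (739 × 497) / (1774 × 98) = 367283 / 173852 = 2.11262

2.11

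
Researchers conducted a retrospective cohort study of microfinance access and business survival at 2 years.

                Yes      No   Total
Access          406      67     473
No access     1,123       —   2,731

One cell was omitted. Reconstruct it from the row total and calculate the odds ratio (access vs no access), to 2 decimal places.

8.68

The missing cell is in the unexposed row: 2731 − 1123 = 1608.
So a = 406, b = 67, c = 1123, d = 1608.
OR = (a·d)/(b·c) = (406 × 1608) / (67 × 1123) = 652848 / 75241 = 8.67676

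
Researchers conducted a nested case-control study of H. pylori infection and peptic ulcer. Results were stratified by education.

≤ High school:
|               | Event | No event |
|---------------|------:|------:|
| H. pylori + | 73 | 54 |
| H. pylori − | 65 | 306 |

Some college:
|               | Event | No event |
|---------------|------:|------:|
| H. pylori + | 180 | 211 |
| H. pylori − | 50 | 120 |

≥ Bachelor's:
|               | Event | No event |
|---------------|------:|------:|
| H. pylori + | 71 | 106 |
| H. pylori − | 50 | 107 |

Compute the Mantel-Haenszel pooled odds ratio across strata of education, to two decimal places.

2.54

OR_MH = Σ(aᵢdᵢ/nᵢ) / Σ(bᵢcᵢ/nᵢ), where nᵢ is the stratum total.
Stratum 1 (≤ High school): n = 498; a·d/n = 73·306/498 = 44.8554; b·c/n = 54·65/498 = 7.0482
Stratum 2 (Some college): n = 561; a·d/n = 180·120/561 = 38.5027; b·c/n = 211·50/561 = 18.8057
Stratum 3 (≥ Bachelor's): n = 334; a·d/n = 71·107/334 = 22.7455; b·c/n = 106·50/334 = 15.8683
OR_MH = (44.8554 + 38.5027 + 22.7455) / (7.0482 + 18.8057 + 15.8683) = 106.1036 / 41.7222 = 2.54310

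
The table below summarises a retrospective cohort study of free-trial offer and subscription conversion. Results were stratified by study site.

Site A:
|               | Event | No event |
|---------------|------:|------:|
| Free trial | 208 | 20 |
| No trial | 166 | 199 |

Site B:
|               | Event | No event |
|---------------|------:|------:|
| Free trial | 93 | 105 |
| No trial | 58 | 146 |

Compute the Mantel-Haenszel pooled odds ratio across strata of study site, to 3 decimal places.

4.992

OR_MH = Σ(aᵢdᵢ/nᵢ) / Σ(bᵢcᵢ/nᵢ), where nᵢ is the stratum total.
Stratum 1 (Site A): n = 593; a·d/n = 208·199/593 = 69.8010; b·c/n = 20·166/593 = 5.5987
Stratum 2 (Site B): n = 402; a·d/n = 93·146/402 = 33.7761; b·c/n = 105·58/402 = 15.1493
OR_MH = (69.8010 + 33.7761) / (5.5987 + 15.1493) = 103.5771 / 20.7479 = 4.99217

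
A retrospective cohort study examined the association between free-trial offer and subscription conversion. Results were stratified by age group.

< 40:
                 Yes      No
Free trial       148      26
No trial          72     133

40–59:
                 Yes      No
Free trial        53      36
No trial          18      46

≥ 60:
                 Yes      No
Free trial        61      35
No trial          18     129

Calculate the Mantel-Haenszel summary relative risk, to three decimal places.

RR_MH = Σ(aᵢ·n₀ᵢ/nᵢ) / Σ(cᵢ·n₁ᵢ/nᵢ), with n₁ᵢ = aᵢ+bᵢ (exposed), n₀ᵢ = cᵢ+dᵢ (unexposed), nᵢ = n₁ᵢ+n₀ᵢ.
Stratum 1 (< 40): n₁ = 174, n₀ = 205, n = 379; a·n₀/n = 148·205/379 = 80.0528; c·n₁/n = 72·174/379 = 33.0554
Stratum 2 (40–59): n₁ = 89, n₀ = 64, n = 153; a·n₀/n = 53·64/153 = 22.1699; c·n₁/n = 18·89/153 = 10.4706
Stratum 3 (≥ 60): n₁ = 96, n₀ = 147, n = 243; a·n₀/n = 61·147/243 = 36.9012; c·n₁/n = 18·96/243 = 7.1111
RR_MH = (80.0528 + 22.1699 + 36.9012) / (33.0554 + 10.4706 + 7.1111) = 139.1239 / 50.6371 = 2.74747

2.747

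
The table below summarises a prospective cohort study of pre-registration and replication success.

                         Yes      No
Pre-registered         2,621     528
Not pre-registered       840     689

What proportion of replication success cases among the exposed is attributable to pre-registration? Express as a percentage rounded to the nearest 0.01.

33.99

Cells: a = 2621, b = 528, c = 840, d = 689.
Risk in exposed = 2621/3149 = 0.83233; risk in unexposed = 840/1529 = 0.54938.
RR = 0.83233/0.54938 = 1.51503
AR% = (RR − 1)/RR × 100 = (1.51503 − 1)/1.51503 × 100 = 33.9949%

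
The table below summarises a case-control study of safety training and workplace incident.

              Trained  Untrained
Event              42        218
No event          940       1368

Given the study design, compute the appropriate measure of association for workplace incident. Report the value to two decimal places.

Reading the table with exposure as columns: a = 42 (Trained, case), b = 940 (Trained, non-case), c = 218 (Untrained, case), d = 1368.
This is a case-control study: participants were sampled on outcome status, so risks in the source population cannot be estimated directly — relative risk is not valid here. The odds ratio is the appropriate measure.
OR = (a·d)/(b·c) = (42 × 1368) / (940 × 218) = 57456 / 204920 = 0.28038

0.28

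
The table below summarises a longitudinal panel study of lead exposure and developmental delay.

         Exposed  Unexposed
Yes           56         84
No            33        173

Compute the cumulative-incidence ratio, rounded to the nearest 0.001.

1.925

Reading the table with exposure as columns: a = 56 (Exposed, case), b = 33 (Exposed, non-case), c = 84 (Unexposed, case), d = 173.
Risk in exposed = 56/89 = 0.62921; risk in unexposed = 84/257 = 0.32685.
RR = 0.62921 / 0.32685 = 1.92509
The risk among the exposed is 1.93 times that among the unexposed.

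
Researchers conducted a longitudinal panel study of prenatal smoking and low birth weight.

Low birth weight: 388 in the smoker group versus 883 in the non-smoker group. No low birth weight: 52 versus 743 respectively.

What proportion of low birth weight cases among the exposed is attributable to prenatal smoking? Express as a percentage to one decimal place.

From the description: a = 388, b = 52, c = 883, d = 743.
Risk in exposed = 388/440 = 0.88182; risk in unexposed = 883/1626 = 0.54305.
RR = 0.88182/0.54305 = 1.62382
AR% = (RR − 1)/RR × 100 = (1.62382 − 1)/1.62382 × 100 = 38.4170%

38.4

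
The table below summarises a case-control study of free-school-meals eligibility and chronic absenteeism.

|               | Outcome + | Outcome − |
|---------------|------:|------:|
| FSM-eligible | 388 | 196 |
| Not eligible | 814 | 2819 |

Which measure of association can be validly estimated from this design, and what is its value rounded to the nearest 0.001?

Cells: a = 388, b = 196, c = 814, d = 2819.
This is a case-control study: participants were sampled on outcome status, so risks in the source population cannot be estimated directly — relative risk is not valid here. The odds ratio is the appropriate measure.
OR = (a·d)/(b·c) = (388 × 2819) / (196 × 814) = 1093772 / 159544 = 6.85561

6.856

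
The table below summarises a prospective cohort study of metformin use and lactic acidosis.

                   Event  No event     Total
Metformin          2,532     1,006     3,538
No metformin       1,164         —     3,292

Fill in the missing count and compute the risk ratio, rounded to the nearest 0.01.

The missing cell is in the unexposed row: 3292 − 1164 = 2128.
So a = 2532, b = 1006, c = 1164, d = 2128.
RR = [a/(a+b)] / [c/(c+d)] = (2532/3538) / (1164/3292) = 0.71566/0.35358 = 2.02401

2.02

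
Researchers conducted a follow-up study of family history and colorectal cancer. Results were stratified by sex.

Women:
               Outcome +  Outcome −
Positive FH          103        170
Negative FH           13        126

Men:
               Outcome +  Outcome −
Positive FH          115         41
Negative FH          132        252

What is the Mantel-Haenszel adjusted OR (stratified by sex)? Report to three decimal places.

5.535

OR_MH = Σ(aᵢdᵢ/nᵢ) / Σ(bᵢcᵢ/nᵢ), where nᵢ is the stratum total.
Stratum 1 (Women): n = 412; a·d/n = 103·126/412 = 31.5000; b·c/n = 170·13/412 = 5.3641
Stratum 2 (Men): n = 540; a·d/n = 115·252/540 = 53.6667; b·c/n = 41·132/540 = 10.0222
OR_MH = (31.5000 + 53.6667) / (5.3641 + 10.0222) = 85.1667 / 15.3863 = 5.53523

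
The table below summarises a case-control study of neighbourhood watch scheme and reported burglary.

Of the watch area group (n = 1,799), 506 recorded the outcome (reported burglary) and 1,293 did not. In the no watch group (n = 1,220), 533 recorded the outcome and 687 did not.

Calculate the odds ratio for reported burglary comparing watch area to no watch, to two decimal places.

0.50

From the description: a = 506, b = 1293, c = 533, d = 687.
OR = (a·d)/(b·c) = (506 × 687) / (1293 × 533) = 347622 / 689169 = 0.50441
Exposure is associated with lower odds of reported burglary (OR = 0.50 < 1).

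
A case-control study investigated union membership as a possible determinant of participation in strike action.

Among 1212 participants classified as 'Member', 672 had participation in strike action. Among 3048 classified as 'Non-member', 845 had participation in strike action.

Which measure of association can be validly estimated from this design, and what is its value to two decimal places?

3.24

From the description: a = 672, b = 540, c = 845, d = 2203.
This is a case-control study: participants were sampled on outcome status, so risks in the source population cannot be estimated directly — relative risk is not valid here. The odds ratio is the appropriate measure.
OR = (a·d)/(b·c) = (672 × 2203) / (540 × 845) = 1480416 / 456300 = 3.24439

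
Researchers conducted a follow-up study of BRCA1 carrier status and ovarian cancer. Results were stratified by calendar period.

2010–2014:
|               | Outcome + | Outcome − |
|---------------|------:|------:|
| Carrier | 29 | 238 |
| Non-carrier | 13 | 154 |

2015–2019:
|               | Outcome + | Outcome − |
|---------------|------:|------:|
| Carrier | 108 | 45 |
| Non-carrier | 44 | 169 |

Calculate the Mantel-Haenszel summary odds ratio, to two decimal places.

4.80

OR_MH = Σ(aᵢdᵢ/nᵢ) / Σ(bᵢcᵢ/nᵢ), where nᵢ is the stratum total.
Stratum 1 (2010–2014): n = 434; a·d/n = 29·154/434 = 10.2903; b·c/n = 238·13/434 = 7.1290
Stratum 2 (2015–2019): n = 366; a·d/n = 108·169/366 = 49.8689; b·c/n = 45·44/366 = 5.4098
OR_MH = (10.2903 + 49.8689) / (7.1290 + 5.4098) = 60.1592 / 12.5389 = 4.79782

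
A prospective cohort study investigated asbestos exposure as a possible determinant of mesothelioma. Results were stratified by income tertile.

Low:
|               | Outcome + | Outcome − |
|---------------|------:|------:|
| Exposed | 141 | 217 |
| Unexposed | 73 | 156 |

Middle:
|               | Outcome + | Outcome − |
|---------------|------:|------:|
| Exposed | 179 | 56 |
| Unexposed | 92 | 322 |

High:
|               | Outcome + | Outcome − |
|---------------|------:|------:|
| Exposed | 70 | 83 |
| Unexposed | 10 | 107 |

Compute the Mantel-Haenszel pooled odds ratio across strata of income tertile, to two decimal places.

OR_MH = Σ(aᵢdᵢ/nᵢ) / Σ(bᵢcᵢ/nᵢ), where nᵢ is the stratum total.
Stratum 1 (Low): n = 587; a·d/n = 141·156/587 = 37.4719; b·c/n = 217·73/587 = 26.9864
Stratum 2 (Middle): n = 649; a·d/n = 179·322/649 = 88.8105; b·c/n = 56·92/649 = 7.9384
Stratum 3 (High): n = 270; a·d/n = 70·107/270 = 27.7407; b·c/n = 83·10/270 = 3.0741
OR_MH = (37.4719 + 88.8105 + 27.7407) / (26.9864 + 7.9384 + 3.0741) = 154.0231 / 37.9988 = 4.05337

4.05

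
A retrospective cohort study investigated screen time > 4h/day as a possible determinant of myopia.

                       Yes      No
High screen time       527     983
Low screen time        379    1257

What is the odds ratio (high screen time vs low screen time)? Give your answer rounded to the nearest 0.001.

1.778

Cells: a = 527, b = 983, c = 379, d = 1257.
OR = (a·d)/(b·c) = (527 × 1257) / (983 × 379) = 662439 / 372557 = 1.77809
The odds of myopia are about 1.78 times as high in the high screen time group.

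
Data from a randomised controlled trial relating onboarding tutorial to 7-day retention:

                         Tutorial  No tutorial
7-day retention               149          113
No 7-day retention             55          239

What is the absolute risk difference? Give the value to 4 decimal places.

Reading the table with exposure as columns: a = 149 (Tutorial, case), b = 55 (Tutorial, non-case), c = 113 (No tutorial, case), d = 239.
Risk in exposed = 149/204 = 0.730392; risk in unexposed = 113/352 = 0.321023.
Risk difference = 0.730392 − 0.321023 = 0.409369

0.4094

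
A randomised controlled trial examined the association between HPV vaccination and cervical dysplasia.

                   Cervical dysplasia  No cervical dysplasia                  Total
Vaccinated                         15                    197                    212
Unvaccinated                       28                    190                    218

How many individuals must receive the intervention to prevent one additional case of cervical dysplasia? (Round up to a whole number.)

Risk in treated group = 15/212 = 0.07075; risk in control = 28/218 = 0.12844.
Absolute risk reduction = 0.12844 − 0.07075 = 0.05769
NNT = 1 / ARR = 1 / 0.05769 = 17.335 → round up → 18

18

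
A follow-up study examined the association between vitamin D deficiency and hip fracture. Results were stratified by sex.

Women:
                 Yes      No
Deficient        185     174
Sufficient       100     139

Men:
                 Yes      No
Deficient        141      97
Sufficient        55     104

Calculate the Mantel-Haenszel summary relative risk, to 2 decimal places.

1.40

RR_MH = Σ(aᵢ·n₀ᵢ/nᵢ) / Σ(cᵢ·n₁ᵢ/nᵢ), with n₁ᵢ = aᵢ+bᵢ (exposed), n₀ᵢ = cᵢ+dᵢ (unexposed), nᵢ = n₁ᵢ+n₀ᵢ.
Stratum 1 (Women): n₁ = 359, n₀ = 239, n = 598; a·n₀/n = 185·239/598 = 73.9381; c·n₁/n = 100·359/598 = 60.0334
Stratum 2 (Men): n₁ = 238, n₀ = 159, n = 397; a·n₀/n = 141·159/397 = 56.4710; c·n₁/n = 55·238/397 = 32.9723
RR_MH = (73.9381 + 56.4710) / (60.0334 + 32.9723) = 130.4092 / 93.0057 = 1.40216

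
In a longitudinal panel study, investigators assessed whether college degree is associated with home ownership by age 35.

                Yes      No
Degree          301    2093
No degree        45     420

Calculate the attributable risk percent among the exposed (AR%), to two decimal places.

23.03

Cells: a = 301, b = 2093, c = 45, d = 420.
Risk in exposed = 301/2394 = 0.12573; risk in unexposed = 45/465 = 0.09677.
RR = 0.12573/0.09677 = 1.29922
AR% = (RR − 1)/RR × 100 = (1.29922 − 1)/1.29922 × 100 = 23.0308%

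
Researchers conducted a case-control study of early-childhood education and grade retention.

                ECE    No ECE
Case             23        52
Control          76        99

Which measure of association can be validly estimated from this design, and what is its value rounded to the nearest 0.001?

0.576

Reading the table with exposure as columns: a = 23 (ECE, case), b = 76 (ECE, non-case), c = 52 (No ECE, case), d = 99.
This is a case-control study: participants were sampled on outcome status, so risks in the source population cannot be estimated directly — relative risk is not valid here. The odds ratio is the appropriate measure.
OR = (a·d)/(b·c) = (23 × 99) / (76 × 52) = 2277 / 3952 = 0.57616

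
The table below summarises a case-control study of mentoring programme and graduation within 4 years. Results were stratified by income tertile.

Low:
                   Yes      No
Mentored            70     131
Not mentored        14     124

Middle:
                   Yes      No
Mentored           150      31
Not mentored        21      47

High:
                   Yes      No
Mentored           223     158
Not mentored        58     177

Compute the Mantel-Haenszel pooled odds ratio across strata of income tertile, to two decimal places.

5.15

OR_MH = Σ(aᵢdᵢ/nᵢ) / Σ(bᵢcᵢ/nᵢ), where nᵢ is the stratum total.
Stratum 1 (Low): n = 339; a·d/n = 70·124/339 = 25.6047; b·c/n = 131·14/339 = 5.4100
Stratum 2 (Middle): n = 249; a·d/n = 150·47/249 = 28.3133; b·c/n = 31·21/249 = 2.6145
Stratum 3 (High): n = 616; a·d/n = 223·177/616 = 64.0763; b·c/n = 158·58/616 = 14.8766
OR_MH = (25.6047 + 28.3133 + 64.0763) / (5.4100 + 2.6145 + 14.8766) = 117.9943 / 22.9011 = 5.15234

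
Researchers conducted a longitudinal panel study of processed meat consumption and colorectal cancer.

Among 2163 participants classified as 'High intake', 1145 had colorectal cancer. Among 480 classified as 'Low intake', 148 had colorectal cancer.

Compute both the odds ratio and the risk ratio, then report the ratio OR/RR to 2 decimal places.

From the description: a = 1145, b = 1018, c = 148, d = 332.
OR = (1145·332)/(1018·148) = 380140/150664 = 2.52310
Risk in exposed = 1145/2163 = 0.52936; risk in unexposed = 148/480 = 0.30833; RR = 1.71683
OR/RR = 2.52310 / 1.71683 = 1.46962
The outcome is not rare, so the OR lies further from 1 than the RR.

1.47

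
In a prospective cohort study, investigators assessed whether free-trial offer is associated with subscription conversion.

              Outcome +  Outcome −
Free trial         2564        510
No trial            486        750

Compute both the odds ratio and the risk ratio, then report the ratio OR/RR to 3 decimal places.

Cells: a = 2564, b = 510, c = 486, d = 750.
OR = (2564·750)/(510·486) = 1923000/247860 = 7.75841
Risk in exposed = 2564/3074 = 0.83409; risk in unexposed = 486/1236 = 0.39320; RR = 2.12127
OR/RR = 7.75841 / 2.12127 = 3.65743
The outcome is not rare, so the OR lies further from 1 than the RR.

3.657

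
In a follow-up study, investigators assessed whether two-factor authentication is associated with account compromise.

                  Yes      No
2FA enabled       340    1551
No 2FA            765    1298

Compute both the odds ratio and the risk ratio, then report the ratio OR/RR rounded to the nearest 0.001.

Cells: a = 340, b = 1551, c = 765, d = 1298.
OR = (340·1298)/(1551·765) = 441320/1186515 = 0.37195
Risk in exposed = 340/1891 = 0.17980; risk in unexposed = 765/2063 = 0.37082; RR = 0.48487
OR/RR = 0.37195 / 0.48487 = 0.76711
The outcome is not rare, so the OR lies further from 1 than the RR.

0.767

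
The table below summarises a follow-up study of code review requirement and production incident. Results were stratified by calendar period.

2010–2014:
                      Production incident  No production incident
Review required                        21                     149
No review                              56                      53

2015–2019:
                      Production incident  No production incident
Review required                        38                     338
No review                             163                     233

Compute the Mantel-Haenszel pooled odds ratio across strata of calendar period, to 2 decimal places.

OR_MH = Σ(aᵢdᵢ/nᵢ) / Σ(bᵢcᵢ/nᵢ), where nᵢ is the stratum total.
Stratum 1 (2010–2014): n = 279; a·d/n = 21·53/279 = 3.9892; b·c/n = 149·56/279 = 29.9068
Stratum 2 (2015–2019): n = 772; a·d/n = 38·233/772 = 11.4689; b·c/n = 338·163/772 = 71.3653
OR_MH = (3.9892 + 11.4689) / (29.9068 + 71.3653) = 15.4582 / 101.2721 = 0.15264

0.15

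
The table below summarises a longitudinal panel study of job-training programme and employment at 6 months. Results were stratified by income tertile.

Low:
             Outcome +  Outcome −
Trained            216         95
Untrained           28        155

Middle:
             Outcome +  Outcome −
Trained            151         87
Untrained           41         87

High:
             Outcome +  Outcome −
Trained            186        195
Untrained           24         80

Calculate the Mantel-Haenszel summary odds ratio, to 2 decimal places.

5.42

OR_MH = Σ(aᵢdᵢ/nᵢ) / Σ(bᵢcᵢ/nᵢ), where nᵢ is the stratum total.
Stratum 1 (Low): n = 494; a·d/n = 216·155/494 = 67.7733; b·c/n = 95·28/494 = 5.3846
Stratum 2 (Middle): n = 366; a·d/n = 151·87/366 = 35.8934; b·c/n = 87·41/366 = 9.7459
Stratum 3 (High): n = 485; a·d/n = 186·80/485 = 30.6804; b·c/n = 195·24/485 = 9.6495
OR_MH = (67.7733 + 35.8934 + 30.6804) / (5.3846 + 9.7459 + 9.6495) = 134.3471 / 24.7800 = 5.42160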